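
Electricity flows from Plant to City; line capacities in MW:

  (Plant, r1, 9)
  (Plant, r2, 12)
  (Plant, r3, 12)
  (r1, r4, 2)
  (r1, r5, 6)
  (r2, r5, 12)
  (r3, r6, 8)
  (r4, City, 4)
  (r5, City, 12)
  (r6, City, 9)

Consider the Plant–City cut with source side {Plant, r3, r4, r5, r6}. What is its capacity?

46

Edges leaving {Plant, r3, r4, r5, r6}: Plant→r1 (9), Plant→r2 (12), r4→City (4), r5→City (12), r6→City (9).
Cut capacity = 9 + 12 + 4 + 12 + 9 = 46.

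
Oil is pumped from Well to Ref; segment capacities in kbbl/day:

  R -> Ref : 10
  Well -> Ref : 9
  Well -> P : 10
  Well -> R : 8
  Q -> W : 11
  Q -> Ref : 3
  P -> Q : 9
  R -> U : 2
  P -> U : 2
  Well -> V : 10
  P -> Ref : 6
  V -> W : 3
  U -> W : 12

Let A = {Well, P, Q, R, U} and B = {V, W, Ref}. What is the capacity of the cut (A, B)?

Edges leaving {Well, P, Q, R, U}: Well→V (10), Well→Ref (9), P→Ref (6), Q→W (11), Q→Ref (3), R→Ref (10), U→W (12).
Cut capacity = 10 + 9 + 6 + 11 + 3 + 10 + 12 = 61.

61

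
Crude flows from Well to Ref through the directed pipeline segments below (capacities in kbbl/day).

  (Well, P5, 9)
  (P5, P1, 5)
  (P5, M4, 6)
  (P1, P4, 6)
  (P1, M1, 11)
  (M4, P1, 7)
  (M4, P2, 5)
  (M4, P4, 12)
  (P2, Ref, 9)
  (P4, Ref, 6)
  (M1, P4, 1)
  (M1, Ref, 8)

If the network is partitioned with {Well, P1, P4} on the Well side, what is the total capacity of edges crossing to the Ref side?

Edges leaving {Well, P1, P4}: Well→P5 (9), P1→M1 (11), P4→Ref (6).
Cut capacity = 9 + 11 + 6 = 26.

26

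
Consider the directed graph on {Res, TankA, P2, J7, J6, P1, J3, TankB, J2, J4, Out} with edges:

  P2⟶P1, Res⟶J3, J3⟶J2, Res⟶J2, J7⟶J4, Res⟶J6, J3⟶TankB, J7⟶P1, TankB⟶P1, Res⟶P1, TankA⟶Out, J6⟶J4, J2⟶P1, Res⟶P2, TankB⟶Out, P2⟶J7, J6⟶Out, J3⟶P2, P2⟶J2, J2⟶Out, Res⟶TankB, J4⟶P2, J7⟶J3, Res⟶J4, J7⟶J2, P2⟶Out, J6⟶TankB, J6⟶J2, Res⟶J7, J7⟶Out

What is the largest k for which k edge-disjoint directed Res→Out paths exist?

Assign every edge capacity 1; by Menger, the answer equals the max flow.
Path Res→P2→Out (+1); total 1.
Path Res→J7→Out (+1); total 2.
Path Res→J6→Out (+1); total 3.
Path Res→TankB→Out (+1); total 4.
Path Res→J2→Out (+1); total 5.
No residual Res→Out path; max flow = 5.
Certifying cut of size 5: {J2→Out, J7→Out, P2→Out, Res→J6, TankB→Out}.

5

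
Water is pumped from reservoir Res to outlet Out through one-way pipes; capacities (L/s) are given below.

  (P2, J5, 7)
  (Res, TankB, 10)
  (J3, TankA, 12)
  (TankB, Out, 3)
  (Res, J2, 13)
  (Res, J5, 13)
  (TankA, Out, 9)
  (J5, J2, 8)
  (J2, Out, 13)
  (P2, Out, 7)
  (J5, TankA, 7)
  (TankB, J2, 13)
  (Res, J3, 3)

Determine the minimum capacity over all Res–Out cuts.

Augment Res→TankB→Out: bottleneck 3, flow now 3.
Augment Res→J2→Out: bottleneck 13, flow now 16.
Augment Res→J3→TankA→Out: bottleneck 3, flow now 19.
Augment Res→J5→TankA→Out: bottleneck 6, flow now 25.
No augmenting path remains; maximum flow = 25.
By max-flow min-cut, the minimum cut capacity equals the max flow.
In the residual graph, reachable from Res: {Res, J3, J5, TankB, J2, TankA}.
Min-cut edges: TankB→Out (3), J2→Out (13), TankA→Out (9); capacity 3 + 13 + 9 = 25.

25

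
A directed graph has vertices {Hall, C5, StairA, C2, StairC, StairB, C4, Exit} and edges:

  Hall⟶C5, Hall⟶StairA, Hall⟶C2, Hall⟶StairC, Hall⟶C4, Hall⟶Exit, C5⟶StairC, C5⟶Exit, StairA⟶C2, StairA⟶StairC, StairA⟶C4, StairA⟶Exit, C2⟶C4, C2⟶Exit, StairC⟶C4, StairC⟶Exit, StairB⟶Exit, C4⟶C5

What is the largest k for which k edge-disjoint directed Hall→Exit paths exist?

5

Assign every edge capacity 1; by Menger, the answer equals the max flow.
Path Hall→Exit (+1); total 1.
Path Hall→C5→Exit (+1); total 2.
Path Hall→StairA→Exit (+1); total 3.
Path Hall→C2→Exit (+1); total 4.
Path Hall→StairC→Exit (+1); total 5.
No residual Hall→Exit path; max flow = 5.
Certifying cut of size 5: {C5→Exit, Hall→C2, Hall→Exit, Hall→StairA, StairC→Exit}.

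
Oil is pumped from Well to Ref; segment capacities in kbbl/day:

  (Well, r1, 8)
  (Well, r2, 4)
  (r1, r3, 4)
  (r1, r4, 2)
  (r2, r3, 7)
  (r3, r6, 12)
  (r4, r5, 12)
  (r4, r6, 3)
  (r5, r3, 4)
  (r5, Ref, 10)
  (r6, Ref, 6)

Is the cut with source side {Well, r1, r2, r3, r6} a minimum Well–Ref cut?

Yes — it is a minimum cut (capacity 8).

Given cut capacity: 2 + 6 = 8.
Augment Well→r1→r3→r6→Ref: bottleneck 4, flow now 4.
Augment Well→r1→r4→r5→Ref: bottleneck 2, flow now 6.
Augment Well→r2→r3→r6→Ref: bottleneck 2, flow now 8.
No augmenting path remains; maximum flow = 8.
Cut capacity 8 equals the max flow, so it is a minimum cut.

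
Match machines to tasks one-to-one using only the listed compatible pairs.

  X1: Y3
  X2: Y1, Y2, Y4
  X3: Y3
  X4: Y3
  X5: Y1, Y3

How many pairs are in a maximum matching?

3

Unit-capacity flow: source→left, listed edges, right→sink; max matching = max flow.
Augmenting path X1→Y3 (+1); matched 1.
Augmenting path X2→Y1 (+1); matched 2.
Augmenting path X5→Y1→X2→Y2 (+1); matched 3.
No augmenting path remains; maximum matching = 3.
König certificate: {X2, X5, Y3} is a vertex cover of size 3 (every listed pair touches it), so no matching can be larger.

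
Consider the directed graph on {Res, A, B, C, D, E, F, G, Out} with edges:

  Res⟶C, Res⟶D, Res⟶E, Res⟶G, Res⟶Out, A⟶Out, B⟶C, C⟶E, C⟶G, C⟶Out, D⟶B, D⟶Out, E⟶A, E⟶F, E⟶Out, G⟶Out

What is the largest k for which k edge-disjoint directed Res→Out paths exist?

5

Assign every edge capacity 1; by Menger, the answer equals the max flow.
Path Res→Out (+1); total 1.
Path Res→C→Out (+1); total 2.
Path Res→D→Out (+1); total 3.
Path Res→E→Out (+1); total 4.
Path Res→G→Out (+1); total 5.
No residual Res→Out path; max flow = 5.
Certifying cut of size 5: {Res→C, Res→D, Res→E, Res→G, Res→Out}.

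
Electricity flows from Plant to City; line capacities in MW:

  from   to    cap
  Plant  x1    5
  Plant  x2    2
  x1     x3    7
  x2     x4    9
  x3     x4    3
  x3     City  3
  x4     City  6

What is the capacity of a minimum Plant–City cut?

7

Augment Plant→x1→x3→City: bottleneck 3, flow now 3.
Augment Plant→x2→x4→City: bottleneck 2, flow now 5.
Augment Plant→x1→x3→x4→City: bottleneck 2, flow now 7.
No augmenting path remains; maximum flow = 7.
By max-flow min-cut, the minimum cut capacity equals the max flow.
In the residual graph, reachable from Plant: {Plant}.
Min-cut edges: Plant→x1 (5), Plant→x2 (2); capacity 5 + 2 = 7.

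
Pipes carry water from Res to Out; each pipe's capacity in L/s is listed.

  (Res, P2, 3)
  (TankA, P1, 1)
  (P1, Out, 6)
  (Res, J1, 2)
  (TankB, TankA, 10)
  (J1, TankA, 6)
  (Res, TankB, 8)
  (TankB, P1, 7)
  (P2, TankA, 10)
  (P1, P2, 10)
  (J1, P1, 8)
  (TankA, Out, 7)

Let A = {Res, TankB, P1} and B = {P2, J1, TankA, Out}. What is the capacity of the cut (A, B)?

31

Edges leaving {Res, TankB, P1}: Res→P2 (3), Res→J1 (2), TankB→TankA (10), P1→P2 (10), P1→Out (6).
Cut capacity = 3 + 2 + 10 + 10 + 6 = 31.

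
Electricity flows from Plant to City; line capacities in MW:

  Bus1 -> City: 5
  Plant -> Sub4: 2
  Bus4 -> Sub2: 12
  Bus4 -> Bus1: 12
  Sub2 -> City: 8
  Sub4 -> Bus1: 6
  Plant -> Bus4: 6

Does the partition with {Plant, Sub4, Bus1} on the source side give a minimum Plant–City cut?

Given cut capacity: 6 + 5 = 11.
Augment Plant→Bus4→Sub2→City: bottleneck 6, flow now 6.
Augment Plant→Sub4→Bus1→City: bottleneck 2, flow now 8.
No augmenting path remains; maximum flow = 8.
In the residual graph, reachable from Plant: {Plant}.
Min-cut edges: Plant→Bus4 (6), Plant→Sub4 (2); capacity 6 + 2 = 8.
Cut capacity 11 exceeds the max flow 8, so it is not minimum.

No — its capacity is 11, but the minimum cut has capacity 8.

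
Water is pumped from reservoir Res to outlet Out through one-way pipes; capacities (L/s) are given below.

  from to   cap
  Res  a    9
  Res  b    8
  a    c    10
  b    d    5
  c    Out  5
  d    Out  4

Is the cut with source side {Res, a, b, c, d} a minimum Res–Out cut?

Yes — it is a minimum cut (capacity 9).

Given cut capacity: 5 + 4 = 9.
Augment Res→a→c→Out: bottleneck 5, flow now 5.
Augment Res→b→d→Out: bottleneck 4, flow now 9.
No augmenting path remains; maximum flow = 9.
Cut capacity 9 equals the max flow, so it is a minimum cut.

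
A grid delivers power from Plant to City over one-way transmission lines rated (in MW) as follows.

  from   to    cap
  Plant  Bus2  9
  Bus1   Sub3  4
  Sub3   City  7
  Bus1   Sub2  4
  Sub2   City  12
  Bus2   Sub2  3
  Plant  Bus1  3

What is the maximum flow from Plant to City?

6

Augment Plant→Bus1→Sub2→City: bottleneck 3, flow now 3.
Augment Plant→Bus2→Sub2→City: bottleneck 3, flow now 6.
No augmenting path remains; maximum flow = 6.
In the residual graph, reachable from Plant: {Plant, Bus2}.
Min-cut edges: Plant→Bus1 (3), Bus2→Sub2 (3); capacity 3 + 3 = 6.
This cut is saturated, so no flow can exceed 6.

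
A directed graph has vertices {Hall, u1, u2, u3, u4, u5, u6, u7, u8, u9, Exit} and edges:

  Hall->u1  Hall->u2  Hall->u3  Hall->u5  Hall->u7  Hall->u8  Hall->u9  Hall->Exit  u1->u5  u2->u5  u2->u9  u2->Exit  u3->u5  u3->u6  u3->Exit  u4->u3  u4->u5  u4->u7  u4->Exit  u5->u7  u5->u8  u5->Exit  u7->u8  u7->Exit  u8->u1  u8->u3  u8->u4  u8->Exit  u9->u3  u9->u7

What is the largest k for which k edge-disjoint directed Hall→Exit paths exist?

7

Assign every edge capacity 1; by Menger, the answer equals the max flow.
Path Hall→Exit (+1); total 1.
Path Hall→u2→Exit (+1); total 2.
Path Hall→u3→Exit (+1); total 3.
Path Hall→u5→Exit (+1); total 4.
Path Hall→u7→Exit (+1); total 5.
Path Hall→u8→Exit (+1); total 6.
Path Hall→u1→u5→u8→u4→Exit (+1); total 7.
No residual Hall→Exit path; max flow = 7.
Certifying cut of size 7: {Hall→Exit, Hall→u2, u3→Exit, u5→Exit, u7→Exit, u8→Exit, u8→u4}.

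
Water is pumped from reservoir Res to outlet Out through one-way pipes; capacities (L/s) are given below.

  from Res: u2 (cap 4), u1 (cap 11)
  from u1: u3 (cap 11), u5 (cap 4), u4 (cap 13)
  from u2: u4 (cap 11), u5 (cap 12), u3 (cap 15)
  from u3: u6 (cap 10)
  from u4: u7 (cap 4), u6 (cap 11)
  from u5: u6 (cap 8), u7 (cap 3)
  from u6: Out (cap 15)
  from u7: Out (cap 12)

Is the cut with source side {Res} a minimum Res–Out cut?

Given cut capacity: 11 + 4 = 15.
Augment Res→u1→u3→u6→Out: bottleneck 10, flow now 10.
Augment Res→u1→u4→u6→Out: bottleneck 1, flow now 11.
Augment Res→u2→u4→u6→Out: bottleneck 4, flow now 15.
No augmenting path remains; maximum flow = 15.
Cut capacity 15 equals the max flow, so it is a minimum cut.

Yes — it is a minimum cut (capacity 15).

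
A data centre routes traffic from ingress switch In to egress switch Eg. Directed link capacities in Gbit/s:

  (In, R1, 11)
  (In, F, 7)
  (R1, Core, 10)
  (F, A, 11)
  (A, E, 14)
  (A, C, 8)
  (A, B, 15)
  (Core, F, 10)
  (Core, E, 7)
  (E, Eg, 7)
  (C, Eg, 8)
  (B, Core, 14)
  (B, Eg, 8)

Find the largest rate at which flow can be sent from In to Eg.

Augment In→R1→Core→E→Eg: bottleneck 7, flow now 7.
Augment In→F→A→C→Eg: bottleneck 7, flow now 14.
Augment In→R1→Core→F→A→C→Eg: bottleneck 1, flow now 15.
Augment In→R1→Core→F→A→B→Eg: bottleneck 2, flow now 17.
No augmenting path remains; maximum flow = 17.
In the residual graph, reachable from In: {In, R1}.
Min-cut edges: In→F (7), R1→Core (10); capacity 7 + 10 = 17.
This cut is saturated, so no flow can exceed 17.

17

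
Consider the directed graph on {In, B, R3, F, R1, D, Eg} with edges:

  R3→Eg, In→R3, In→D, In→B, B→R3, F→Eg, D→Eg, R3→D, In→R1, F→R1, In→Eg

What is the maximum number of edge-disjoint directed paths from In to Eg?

Assign every edge capacity 1; by Menger, the answer equals the max flow.
Path In→Eg (+1); total 1.
Path In→R3→Eg (+1); total 2.
Path In→D→Eg (+1); total 3.
No residual In→Eg path; max flow = 3.
Certifying cut of size 3: {D→Eg, In→Eg, R3→Eg}.

3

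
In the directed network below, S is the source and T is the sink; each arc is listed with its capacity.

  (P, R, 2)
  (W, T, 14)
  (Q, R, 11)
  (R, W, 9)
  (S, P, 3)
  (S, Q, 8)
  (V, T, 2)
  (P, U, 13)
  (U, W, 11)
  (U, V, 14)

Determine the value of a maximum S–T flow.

11

Augment S→P→R→W→T: bottleneck 2, flow now 2.
Augment S→P→U→V→T: bottleneck 1, flow now 3.
Augment S→Q→R→W→T: bottleneck 7, flow now 10.
Augment S→Q→R→P→U→V→T: bottleneck 1, flow now 11. (uses reverse residual edge)
No augmenting path remains; maximum flow = 11.
In the residual graph, reachable from S: {S}.
Min-cut edges: S→P (3), S→Q (8); capacity 3 + 8 = 11.
This cut is saturated, so no flow can exceed 11.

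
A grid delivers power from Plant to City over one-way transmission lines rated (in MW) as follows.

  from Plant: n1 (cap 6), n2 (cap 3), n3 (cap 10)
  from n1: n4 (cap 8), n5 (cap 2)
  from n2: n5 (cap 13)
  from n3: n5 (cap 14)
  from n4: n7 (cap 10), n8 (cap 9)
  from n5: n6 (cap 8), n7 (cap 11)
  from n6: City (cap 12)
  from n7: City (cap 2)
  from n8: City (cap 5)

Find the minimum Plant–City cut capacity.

Augment Plant→n1→n4→n7→City: bottleneck 2, flow now 2.
Augment Plant→n1→n4→n8→City: bottleneck 4, flow now 6.
Augment Plant→n2→n5→n6→City: bottleneck 3, flow now 9.
Augment Plant→n3→n5→n6→City: bottleneck 5, flow now 14.
Augment Plant→n3→n5→n7→n4→n8→City: bottleneck 1, flow now 15. (uses reverse residual edge)
No augmenting path remains; maximum flow = 15.
By max-flow min-cut, the minimum cut capacity equals the max flow.
In the residual graph, reachable from Plant: {Plant, n1, n2, n3, n4, n5, n7, n8}.
Min-cut edges: n5→n6 (8), n7→City (2), n8→City (5); capacity 8 + 2 + 5 = 15.

15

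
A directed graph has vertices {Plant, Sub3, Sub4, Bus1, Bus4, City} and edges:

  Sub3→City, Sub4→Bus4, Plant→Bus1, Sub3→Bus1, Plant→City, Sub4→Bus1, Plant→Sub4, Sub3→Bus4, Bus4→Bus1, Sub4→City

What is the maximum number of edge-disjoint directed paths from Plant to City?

Assign every edge capacity 1; by Menger, the answer equals the max flow.
Path Plant→City (+1); total 1.
Path Plant→Sub4→City (+1); total 2.
No residual Plant→City path; max flow = 2.
Certifying cut of size 2: {Plant→City, Plant→Sub4}.

2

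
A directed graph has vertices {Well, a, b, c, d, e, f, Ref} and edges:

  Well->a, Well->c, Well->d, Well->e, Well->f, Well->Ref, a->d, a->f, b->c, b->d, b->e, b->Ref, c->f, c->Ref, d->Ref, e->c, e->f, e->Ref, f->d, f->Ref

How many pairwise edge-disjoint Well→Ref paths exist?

Assign every edge capacity 1; by Menger, the answer equals the max flow.
Path Well→Ref (+1); total 1.
Path Well→c→Ref (+1); total 2.
Path Well→d→Ref (+1); total 3.
Path Well→e→Ref (+1); total 4.
Path Well→f→Ref (+1); total 5.
No residual Well→Ref path; max flow = 5.
Certifying cut of size 5: {Well→Ref, Well→c, Well→e, d→Ref, f→Ref}.

5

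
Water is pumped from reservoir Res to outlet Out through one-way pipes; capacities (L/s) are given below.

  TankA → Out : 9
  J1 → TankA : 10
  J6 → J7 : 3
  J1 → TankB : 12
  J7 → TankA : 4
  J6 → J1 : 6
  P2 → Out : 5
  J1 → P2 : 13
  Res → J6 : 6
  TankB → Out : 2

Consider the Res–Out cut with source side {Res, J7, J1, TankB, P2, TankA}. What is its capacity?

22

Edges leaving {Res, J7, J1, TankB, P2, TankA}: Res→J6 (6), TankB→Out (2), P2→Out (5), TankA→Out (9).
Cut capacity = 6 + 2 + 5 + 9 = 22.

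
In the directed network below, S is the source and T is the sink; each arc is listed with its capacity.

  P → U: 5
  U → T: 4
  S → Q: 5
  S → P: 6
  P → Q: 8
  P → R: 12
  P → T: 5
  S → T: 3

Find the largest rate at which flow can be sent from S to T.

Augment S→T: bottleneck 3, flow now 3.
Augment S→P→T: bottleneck 5, flow now 8.
Augment S→P→U→T: bottleneck 1, flow now 9.
No augmenting path remains; maximum flow = 9.
In the residual graph, reachable from S: {S, Q}.
Min-cut edges: S→P (6), S→T (3); capacity 6 + 3 = 9.
This cut is saturated, so no flow can exceed 9.

9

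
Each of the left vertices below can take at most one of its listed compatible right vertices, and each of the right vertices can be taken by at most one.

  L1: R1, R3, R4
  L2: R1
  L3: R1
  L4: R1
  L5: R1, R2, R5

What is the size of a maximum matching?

Unit-capacity flow: source→left, listed edges, right→sink; max matching = max flow.
Augmenting path L1→R1 (+1); matched 1.
Augmenting path L5→R2 (+1); matched 2.
Augmenting path L2→R1→L1→R3 (+1); matched 3.
No augmenting path remains; maximum matching = 3.
König certificate: {L1, L5, R1} is a vertex cover of size 3 (every listed pair touches it), so no matching can be larger.

3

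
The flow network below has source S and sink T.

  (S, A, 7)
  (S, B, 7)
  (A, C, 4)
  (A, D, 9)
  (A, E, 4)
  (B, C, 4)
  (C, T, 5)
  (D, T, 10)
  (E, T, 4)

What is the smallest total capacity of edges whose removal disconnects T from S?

Augment S→A→C→T: bottleneck 4, flow now 4.
Augment S→A→D→T: bottleneck 3, flow now 7.
Augment S→B→C→T: bottleneck 1, flow now 8.
Augment S→B→C→A→D→T: bottleneck 3, flow now 11. (uses reverse residual edge)
No augmenting path remains; maximum flow = 11.
By max-flow min-cut, the minimum cut capacity equals the max flow.
In the residual graph, reachable from S: {S, B}.
Min-cut edges: S→A (7), B→C (4); capacity 7 + 4 = 11.

11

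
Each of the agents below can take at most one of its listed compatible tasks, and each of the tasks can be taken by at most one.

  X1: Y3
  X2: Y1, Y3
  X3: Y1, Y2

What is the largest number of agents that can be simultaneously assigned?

Unit-capacity flow: source→left, listed edges, right→sink; max matching = max flow.
Augmenting path X1→Y3 (+1); matched 1.
Augmenting path X2→Y1 (+1); matched 2.
Augmenting path X3→Y2 (+1); matched 3.
No augmenting path remains; maximum matching = 3.
König certificate: {X1, X2, X3} is a vertex cover of size 3 (every listed pair touches it), so no matching can be larger.

3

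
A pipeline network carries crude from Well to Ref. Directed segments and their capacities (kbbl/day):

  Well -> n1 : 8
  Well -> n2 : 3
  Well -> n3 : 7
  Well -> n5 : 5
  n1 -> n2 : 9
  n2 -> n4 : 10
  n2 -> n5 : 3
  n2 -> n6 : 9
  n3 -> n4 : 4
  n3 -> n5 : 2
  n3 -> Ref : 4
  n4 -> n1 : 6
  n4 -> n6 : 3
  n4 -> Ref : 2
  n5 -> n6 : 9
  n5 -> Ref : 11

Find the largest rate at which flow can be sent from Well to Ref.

16

Augment Well→n3→Ref: bottleneck 4, flow now 4.
Augment Well→n5→Ref: bottleneck 5, flow now 9.
Augment Well→n2→n4→Ref: bottleneck 2, flow now 11.
Augment Well→n2→n5→Ref: bottleneck 1, flow now 12.
Augment Well→n3→n5→Ref: bottleneck 2, flow now 14.
Augment Well→n1→n2→n5→Ref: bottleneck 2, flow now 16.
No augmenting path remains; maximum flow = 16.
In the residual graph, reachable from Well: {Well, n1, n2, n3, n4, n6}.
Min-cut edges: Well→n5 (5), n2→n5 (3), n3→n5 (2), n3→Ref (4), n4→Ref (2); capacity 5 + 3 + 2 + 4 + 2 = 16.
This cut is saturated, so no flow can exceed 16.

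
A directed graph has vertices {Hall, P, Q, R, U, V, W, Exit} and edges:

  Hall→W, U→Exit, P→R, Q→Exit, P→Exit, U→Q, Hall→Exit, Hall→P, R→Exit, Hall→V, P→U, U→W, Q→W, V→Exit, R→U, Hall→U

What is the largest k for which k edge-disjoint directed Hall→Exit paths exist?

Assign every edge capacity 1; by Menger, the answer equals the max flow.
Path Hall→Exit (+1); total 1.
Path Hall→P→Exit (+1); total 2.
Path Hall→U→Exit (+1); total 3.
Path Hall→V→Exit (+1); total 4.
No residual Hall→Exit path; max flow = 4.
Certifying cut of size 4: {Hall→Exit, Hall→P, Hall→U, Hall→V}.

4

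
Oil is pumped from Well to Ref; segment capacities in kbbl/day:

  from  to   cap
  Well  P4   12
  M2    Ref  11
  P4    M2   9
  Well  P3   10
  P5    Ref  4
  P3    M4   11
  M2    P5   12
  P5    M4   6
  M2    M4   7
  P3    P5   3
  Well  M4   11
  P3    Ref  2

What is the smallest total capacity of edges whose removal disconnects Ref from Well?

Augment Well→P3→Ref: bottleneck 2, flow now 2.
Augment Well→P3→P5→Ref: bottleneck 3, flow now 5.
Augment Well→P4→M2→Ref: bottleneck 9, flow now 14.
No augmenting path remains; maximum flow = 14.
By max-flow min-cut, the minimum cut capacity equals the max flow.
In the residual graph, reachable from Well: {Well, P3, P4, M4}.
Min-cut edges: P3→P5 (3), P3→Ref (2), P4→M2 (9); capacity 3 + 2 + 9 = 14.

14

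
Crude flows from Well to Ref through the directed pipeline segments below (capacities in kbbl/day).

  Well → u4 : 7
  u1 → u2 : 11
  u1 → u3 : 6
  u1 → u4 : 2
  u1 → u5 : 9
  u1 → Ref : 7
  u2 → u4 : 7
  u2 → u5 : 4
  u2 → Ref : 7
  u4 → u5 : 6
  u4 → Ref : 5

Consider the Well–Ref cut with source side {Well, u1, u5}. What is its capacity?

33

Edges leaving {Well, u1, u5}: Well→u4 (7), u1→u2 (11), u1→u3 (6), u1→u4 (2), u1→Ref (7).
Cut capacity = 7 + 11 + 6 + 2 + 7 = 33.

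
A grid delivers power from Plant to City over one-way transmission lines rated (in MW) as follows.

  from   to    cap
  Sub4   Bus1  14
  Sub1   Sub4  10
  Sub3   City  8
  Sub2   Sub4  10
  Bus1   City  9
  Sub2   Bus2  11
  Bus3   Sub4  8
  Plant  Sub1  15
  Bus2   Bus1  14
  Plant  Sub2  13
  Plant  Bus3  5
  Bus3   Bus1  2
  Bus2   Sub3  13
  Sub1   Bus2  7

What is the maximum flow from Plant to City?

Augment Plant→Bus3→Bus1→City: bottleneck 2, flow now 2.
Augment Plant→Sub1→Sub4→Bus1→City: bottleneck 7, flow now 9.
Augment Plant→Sub1→Bus2→Sub3→City: bottleneck 7, flow now 16.
Augment Plant→Sub2→Bus2→Sub3→City: bottleneck 1, flow now 17.
No augmenting path remains; maximum flow = 17.
In the residual graph, reachable from Plant: {Plant, Sub1, Bus3, Sub2, Sub4, Bus2, Bus1, Sub3}.
Min-cut edges: Bus1→City (9), Sub3→City (8); capacity 9 + 8 = 17.
This cut is saturated, so no flow can exceed 17.

17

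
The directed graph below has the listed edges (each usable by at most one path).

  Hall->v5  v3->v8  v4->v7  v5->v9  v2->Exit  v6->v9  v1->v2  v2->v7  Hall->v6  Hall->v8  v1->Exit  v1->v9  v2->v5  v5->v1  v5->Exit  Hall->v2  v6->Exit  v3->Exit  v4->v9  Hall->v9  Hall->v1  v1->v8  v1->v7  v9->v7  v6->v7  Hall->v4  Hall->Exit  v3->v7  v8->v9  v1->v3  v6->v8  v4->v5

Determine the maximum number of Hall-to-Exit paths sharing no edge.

Assign every edge capacity 1; by Menger, the answer equals the max flow.
Path Hall→Exit (+1); total 1.
Path Hall→v1→Exit (+1); total 2.
Path Hall→v2→Exit (+1); total 3.
Path Hall→v5→Exit (+1); total 4.
Path Hall→v6→Exit (+1); total 5.
Path Hall→v4→v5→v1→v3→Exit (+1); total 6.
No residual Hall→Exit path; max flow = 6.
Certifying cut of size 6: {Hall→Exit, Hall→v1, Hall→v2, Hall→v4, Hall→v5, Hall→v6}.

6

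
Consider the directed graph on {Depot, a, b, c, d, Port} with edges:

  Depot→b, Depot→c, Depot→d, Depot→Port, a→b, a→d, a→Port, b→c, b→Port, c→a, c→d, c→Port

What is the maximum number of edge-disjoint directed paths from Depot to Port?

Assign every edge capacity 1; by Menger, the answer equals the max flow.
Path Depot→Port (+1); total 1.
Path Depot→b→Port (+1); total 2.
Path Depot→c→Port (+1); total 3.
No residual Depot→Port path; max flow = 3.
Certifying cut of size 3: {Depot→Port, Depot→b, Depot→c}.

3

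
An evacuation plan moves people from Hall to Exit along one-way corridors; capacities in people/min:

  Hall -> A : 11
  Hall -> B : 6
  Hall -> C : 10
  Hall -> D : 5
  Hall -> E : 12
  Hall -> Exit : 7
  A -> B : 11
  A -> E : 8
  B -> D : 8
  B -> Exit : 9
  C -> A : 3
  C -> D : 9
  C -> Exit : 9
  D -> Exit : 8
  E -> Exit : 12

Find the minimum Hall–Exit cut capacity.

45

Augment Hall→Exit: bottleneck 7, flow now 7.
Augment Hall→B→Exit: bottleneck 6, flow now 13.
Augment Hall→C→Exit: bottleneck 9, flow now 22.
Augment Hall→D→Exit: bottleneck 5, flow now 27.
Augment Hall→E→Exit: bottleneck 12, flow now 39.
Augment Hall→A→B→Exit: bottleneck 3, flow now 42.
Augment Hall→C→D→Exit: bottleneck 1, flow now 43.
Augment Hall→A→B→D→Exit: bottleneck 2, flow now 45.
No augmenting path remains; maximum flow = 45.
By max-flow min-cut, the minimum cut capacity equals the max flow.
In the residual graph, reachable from Hall: {Hall, A, B, C, D, E}.
Min-cut edges: Hall→Exit (7), B→Exit (9), C→Exit (9), D→Exit (8), E→Exit (12); capacity 7 + 9 + 9 + 8 + 12 = 45.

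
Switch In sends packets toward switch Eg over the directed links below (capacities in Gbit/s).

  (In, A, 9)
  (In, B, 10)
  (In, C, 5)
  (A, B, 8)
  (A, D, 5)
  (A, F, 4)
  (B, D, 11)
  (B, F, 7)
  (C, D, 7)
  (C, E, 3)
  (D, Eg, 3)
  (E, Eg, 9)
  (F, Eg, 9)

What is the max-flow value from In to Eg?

15

Augment In→A→D→Eg: bottleneck 3, flow now 3.
Augment In→A→F→Eg: bottleneck 4, flow now 7.
Augment In→B→F→Eg: bottleneck 5, flow now 12.
Augment In→C→E→Eg: bottleneck 3, flow now 15.
No augmenting path remains; maximum flow = 15.
In the residual graph, reachable from In: {In, A, B, C, D, F}.
Min-cut edges: C→E (3), D→Eg (3), F→Eg (9); capacity 3 + 3 + 9 = 15.
This cut is saturated, so no flow can exceed 15.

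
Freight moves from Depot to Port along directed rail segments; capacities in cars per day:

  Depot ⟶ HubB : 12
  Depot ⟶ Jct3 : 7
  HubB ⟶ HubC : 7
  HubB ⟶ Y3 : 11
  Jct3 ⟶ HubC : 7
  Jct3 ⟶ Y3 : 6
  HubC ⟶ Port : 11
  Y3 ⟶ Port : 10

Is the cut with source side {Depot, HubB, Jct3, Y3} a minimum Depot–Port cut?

Given cut capacity: 7 + 7 + 10 = 24.
Augment Depot→HubB→HubC→Port: bottleneck 7, flow now 7.
Augment Depot→HubB→Y3→Port: bottleneck 5, flow now 12.
Augment Depot→Jct3→HubC→Port: bottleneck 4, flow now 16.
Augment Depot→Jct3→Y3→Port: bottleneck 3, flow now 19.
No augmenting path remains; maximum flow = 19.
In the residual graph, reachable from Depot: {Depot}.
Min-cut edges: Depot→HubB (12), Depot→Jct3 (7); capacity 12 + 7 = 19.
Cut capacity 24 exceeds the max flow 19, so it is not minimum.

No — its capacity is 24, but the minimum cut has capacity 19.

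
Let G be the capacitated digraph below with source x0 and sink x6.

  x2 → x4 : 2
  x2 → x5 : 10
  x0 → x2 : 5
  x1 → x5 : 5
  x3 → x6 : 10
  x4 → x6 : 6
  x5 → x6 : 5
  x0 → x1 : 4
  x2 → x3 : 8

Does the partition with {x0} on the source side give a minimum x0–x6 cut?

Yes — it is a minimum cut (capacity 9).

Given cut capacity: 4 + 5 = 9.
Augment x0→x1→x5→x6: bottleneck 4, flow now 4.
Augment x0→x2→x3→x6: bottleneck 5, flow now 9.
No augmenting path remains; maximum flow = 9.
Cut capacity 9 equals the max flow, so it is a minimum cut.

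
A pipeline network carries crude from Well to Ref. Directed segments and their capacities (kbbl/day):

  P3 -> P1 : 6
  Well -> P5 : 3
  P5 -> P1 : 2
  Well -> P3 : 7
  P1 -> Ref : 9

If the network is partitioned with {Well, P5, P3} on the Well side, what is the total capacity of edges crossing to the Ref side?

8

Edges leaving {Well, P5, P3}: P5→P1 (2), P3→P1 (6).
Cut capacity = 2 + 6 = 8.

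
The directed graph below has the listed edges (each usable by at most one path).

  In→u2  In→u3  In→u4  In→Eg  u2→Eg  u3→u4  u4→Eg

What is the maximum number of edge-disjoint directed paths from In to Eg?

3

Assign every edge capacity 1; by Menger, the answer equals the max flow.
Path In→Eg (+1); total 1.
Path In→u2→Eg (+1); total 2.
Path In→u4→Eg (+1); total 3.
No residual In→Eg path; max flow = 3.
Certifying cut of size 3: {In→Eg, In→u2, u4→Eg}.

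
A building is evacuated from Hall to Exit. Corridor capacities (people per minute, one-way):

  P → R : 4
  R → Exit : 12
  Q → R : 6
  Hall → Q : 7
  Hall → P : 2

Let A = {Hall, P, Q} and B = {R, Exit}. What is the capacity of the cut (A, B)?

Edges leaving {Hall, P, Q}: P→R (4), Q→R (6).
Cut capacity = 4 + 6 = 10.

10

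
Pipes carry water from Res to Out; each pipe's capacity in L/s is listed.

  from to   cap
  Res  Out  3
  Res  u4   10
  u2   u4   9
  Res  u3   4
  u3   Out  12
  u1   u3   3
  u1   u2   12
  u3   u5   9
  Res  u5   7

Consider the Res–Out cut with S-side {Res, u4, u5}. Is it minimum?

Given cut capacity: 4 + 3 = 7.
Augment Res→Out: bottleneck 3, flow now 3.
Augment Res→u3→Out: bottleneck 4, flow now 7.
No augmenting path remains; maximum flow = 7.
Cut capacity 7 equals the max flow, so it is a minimum cut.

Yes — it is a minimum cut (capacity 7).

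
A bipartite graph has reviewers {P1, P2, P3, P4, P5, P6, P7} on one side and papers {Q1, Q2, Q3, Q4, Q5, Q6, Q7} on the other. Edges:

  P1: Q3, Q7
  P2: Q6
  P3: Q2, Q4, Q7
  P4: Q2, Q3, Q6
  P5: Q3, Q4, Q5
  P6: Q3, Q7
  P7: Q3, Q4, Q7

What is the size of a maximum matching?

Unit-capacity flow: source→left, listed edges, right→sink; max matching = max flow.
Augmenting path P1→Q3 (+1); matched 1.
Augmenting path P2→Q6 (+1); matched 2.
Augmenting path P3→Q2 (+1); matched 3.
Augmenting path P5→Q4 (+1); matched 4.
Augmenting path P6→Q7 (+1); matched 5.
Augmenting path P7→Q4→P5→Q5 (+1); matched 6.
No augmenting path remains; maximum matching = 6.
König certificate: {P5, Q2, Q3, Q4, Q6, Q7} is a vertex cover of size 6 (every listed pair touches it), so no matching can be larger.

6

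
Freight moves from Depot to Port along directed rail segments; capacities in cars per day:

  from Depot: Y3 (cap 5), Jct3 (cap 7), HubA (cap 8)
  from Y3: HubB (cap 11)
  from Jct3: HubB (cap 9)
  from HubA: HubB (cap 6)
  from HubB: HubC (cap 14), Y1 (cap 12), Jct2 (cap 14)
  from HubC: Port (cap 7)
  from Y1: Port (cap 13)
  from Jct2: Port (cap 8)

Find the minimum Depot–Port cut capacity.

Augment Depot→Y3→HubB→HubC→Port: bottleneck 5, flow now 5.
Augment Depot→Jct3→HubB→HubC→Port: bottleneck 2, flow now 7.
Augment Depot→Jct3→HubB→Y1→Port: bottleneck 5, flow now 12.
Augment Depot→HubA→HubB→Y1→Port: bottleneck 6, flow now 18.
No augmenting path remains; maximum flow = 18.
By max-flow min-cut, the minimum cut capacity equals the max flow.
In the residual graph, reachable from Depot: {Depot, HubA}.
Min-cut edges: Depot→Y3 (5), Depot→Jct3 (7), HubA→HubB (6); capacity 5 + 7 + 6 = 18.

18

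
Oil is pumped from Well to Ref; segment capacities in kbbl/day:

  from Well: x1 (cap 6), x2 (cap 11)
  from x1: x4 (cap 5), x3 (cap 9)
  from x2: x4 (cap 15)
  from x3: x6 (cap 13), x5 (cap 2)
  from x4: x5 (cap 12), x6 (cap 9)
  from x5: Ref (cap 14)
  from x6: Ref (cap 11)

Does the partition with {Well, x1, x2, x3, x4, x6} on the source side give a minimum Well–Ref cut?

No — its capacity is 25, but the minimum cut has capacity 17.

Given cut capacity: 2 + 12 + 11 = 25.
Augment Well→x1→x3→x5→Ref: bottleneck 2, flow now 2.
Augment Well→x1→x3→x6→Ref: bottleneck 4, flow now 6.
Augment Well→x2→x4→x5→Ref: bottleneck 11, flow now 17.
No augmenting path remains; maximum flow = 17.
In the residual graph, reachable from Well: {Well}.
Min-cut edges: Well→x1 (6), Well→x2 (11); capacity 6 + 11 = 17.
Cut capacity 25 exceeds the max flow 17, so it is not minimum.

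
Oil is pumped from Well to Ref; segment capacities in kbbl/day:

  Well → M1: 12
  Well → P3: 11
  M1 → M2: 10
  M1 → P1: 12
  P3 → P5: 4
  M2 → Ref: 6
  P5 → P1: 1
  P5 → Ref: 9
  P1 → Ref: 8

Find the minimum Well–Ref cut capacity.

16

Augment Well→M1→M2→Ref: bottleneck 6, flow now 6.
Augment Well→M1→P1→Ref: bottleneck 6, flow now 12.
Augment Well→P3→P5→Ref: bottleneck 4, flow now 16.
No augmenting path remains; maximum flow = 16.
By max-flow min-cut, the minimum cut capacity equals the max flow.
In the residual graph, reachable from Well: {Well, P3}.
Min-cut edges: Well→M1 (12), P3→P5 (4); capacity 12 + 4 = 16.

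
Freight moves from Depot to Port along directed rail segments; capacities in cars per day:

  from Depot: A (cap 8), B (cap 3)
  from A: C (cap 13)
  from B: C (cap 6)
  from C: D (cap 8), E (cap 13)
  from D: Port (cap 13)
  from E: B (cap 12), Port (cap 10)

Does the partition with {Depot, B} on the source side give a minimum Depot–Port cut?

No — its capacity is 14, but the minimum cut has capacity 11.

Given cut capacity: 8 + 6 = 14.
Augment Depot→A→C→D→Port: bottleneck 8, flow now 8.
Augment Depot→B→C→E→Port: bottleneck 3, flow now 11.
No augmenting path remains; maximum flow = 11.
In the residual graph, reachable from Depot: {Depot}.
Min-cut edges: Depot→A (8), Depot→B (3); capacity 8 + 3 = 11.
Cut capacity 14 exceeds the max flow 11, so it is not minimum.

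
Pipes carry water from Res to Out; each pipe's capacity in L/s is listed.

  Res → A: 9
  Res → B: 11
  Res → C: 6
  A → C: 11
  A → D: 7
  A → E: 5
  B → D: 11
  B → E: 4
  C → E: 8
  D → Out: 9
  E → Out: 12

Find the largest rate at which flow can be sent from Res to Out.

Augment Res→A→D→Out: bottleneck 7, flow now 7.
Augment Res→A→E→Out: bottleneck 2, flow now 9.
Augment Res→B→D→Out: bottleneck 2, flow now 11.
Augment Res→B→E→Out: bottleneck 4, flow now 15.
Augment Res→C→E→Out: bottleneck 6, flow now 21.
No augmenting path remains; maximum flow = 21.
In the residual graph, reachable from Res: {Res, A, B, C, D, E}.
Min-cut edges: D→Out (9), E→Out (12); capacity 9 + 12 = 21.
This cut is saturated, so no flow can exceed 21.

21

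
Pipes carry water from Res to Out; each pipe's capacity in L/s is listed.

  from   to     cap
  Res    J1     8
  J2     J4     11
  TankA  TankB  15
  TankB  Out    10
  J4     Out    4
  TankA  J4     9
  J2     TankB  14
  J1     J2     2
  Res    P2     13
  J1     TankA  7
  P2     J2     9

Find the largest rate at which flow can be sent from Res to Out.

14

Augment Res→J1→TankA→J4→Out: bottleneck 4, flow now 4.
Augment Res→J1→TankA→TankB→Out: bottleneck 3, flow now 7.
Augment Res→J1→J2→TankB→Out: bottleneck 1, flow now 8.
Augment Res→P2→J2→TankB→Out: bottleneck 6, flow now 14.
No augmenting path remains; maximum flow = 14.
In the residual graph, reachable from Res: {Res, J1, P2, TankA, J2, J4, TankB}.
Min-cut edges: J4→Out (4), TankB→Out (10); capacity 4 + 10 = 14.
This cut is saturated, so no flow can exceed 14.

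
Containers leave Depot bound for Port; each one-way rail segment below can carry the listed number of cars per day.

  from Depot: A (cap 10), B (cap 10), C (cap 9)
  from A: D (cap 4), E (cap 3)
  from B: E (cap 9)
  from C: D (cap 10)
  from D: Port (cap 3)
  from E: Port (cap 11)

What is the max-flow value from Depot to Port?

Augment Depot→A→D→Port: bottleneck 3, flow now 3.
Augment Depot→A→E→Port: bottleneck 3, flow now 6.
Augment Depot→B→E→Port: bottleneck 8, flow now 14.
No augmenting path remains; maximum flow = 14.
In the residual graph, reachable from Depot: {Depot, A, B, C, D, E}.
Min-cut edges: D→Port (3), E→Port (11); capacity 3 + 11 = 14.
This cut is saturated, so no flow can exceed 14.

14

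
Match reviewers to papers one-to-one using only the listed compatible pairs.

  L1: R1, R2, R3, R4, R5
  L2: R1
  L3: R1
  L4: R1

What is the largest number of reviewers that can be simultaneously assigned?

Unit-capacity flow: source→left, listed edges, right→sink; max matching = max flow.
Augmenting path L1→R1 (+1); matched 1.
Augmenting path L2→R1→L1→R2 (+1); matched 2.
No augmenting path remains; maximum matching = 2.
König certificate: {L1, R1} is a vertex cover of size 2 (every listed pair touches it), so no matching can be larger.

2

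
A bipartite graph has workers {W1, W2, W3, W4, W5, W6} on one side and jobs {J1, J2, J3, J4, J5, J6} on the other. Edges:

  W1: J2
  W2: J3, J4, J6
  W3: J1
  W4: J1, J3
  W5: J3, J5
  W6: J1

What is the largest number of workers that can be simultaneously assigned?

Unit-capacity flow: source→left, listed edges, right→sink; max matching = max flow.
Augmenting path W1→J2 (+1); matched 1.
Augmenting path W2→J3 (+1); matched 2.
Augmenting path W3→J1 (+1); matched 3.
Augmenting path W5→J5 (+1); matched 4.
Augmenting path W4→J3→W2→J4 (+1); matched 5.
No augmenting path remains; maximum matching = 5.
König certificate: {W1, W2, W4, W5, J1} is a vertex cover of size 5 (every listed pair touches it), so no matching can be larger.

5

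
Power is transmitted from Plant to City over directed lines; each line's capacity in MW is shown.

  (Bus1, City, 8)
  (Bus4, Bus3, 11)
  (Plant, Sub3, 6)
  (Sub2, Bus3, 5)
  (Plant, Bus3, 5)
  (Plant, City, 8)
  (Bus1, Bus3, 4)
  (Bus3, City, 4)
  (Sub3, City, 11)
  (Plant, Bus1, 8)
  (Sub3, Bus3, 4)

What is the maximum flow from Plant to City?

Augment Plant→City: bottleneck 8, flow now 8.
Augment Plant→Bus1→City: bottleneck 8, flow now 16.
Augment Plant→Sub3→City: bottleneck 6, flow now 22.
Augment Plant→Bus3→City: bottleneck 4, flow now 26.
No augmenting path remains; maximum flow = 26.
In the residual graph, reachable from Plant: {Plant, Bus3}.
Min-cut edges: Plant→Bus1 (8), Plant→Sub3 (6), Plant→City (8), Bus3→City (4); capacity 8 + 6 + 8 + 4 = 26.
This cut is saturated, so no flow can exceed 26.

26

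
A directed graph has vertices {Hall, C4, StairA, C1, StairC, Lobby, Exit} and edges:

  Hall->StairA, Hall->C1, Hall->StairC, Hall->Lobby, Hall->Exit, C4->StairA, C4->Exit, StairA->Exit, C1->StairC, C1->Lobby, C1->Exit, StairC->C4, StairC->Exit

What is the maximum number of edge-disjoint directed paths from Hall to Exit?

Assign every edge capacity 1; by Menger, the answer equals the max flow.
Path Hall→Exit (+1); total 1.
Path Hall→StairA→Exit (+1); total 2.
Path Hall→C1→Exit (+1); total 3.
Path Hall→StairC→Exit (+1); total 4.
No residual Hall→Exit path; max flow = 4.
Certifying cut of size 4: {Hall→C1, Hall→Exit, Hall→StairA, Hall→StairC}.

4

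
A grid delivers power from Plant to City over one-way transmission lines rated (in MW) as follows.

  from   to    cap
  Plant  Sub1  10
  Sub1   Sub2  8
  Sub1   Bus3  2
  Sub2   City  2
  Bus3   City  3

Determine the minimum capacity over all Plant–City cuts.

4

Augment Plant→Sub1→Sub2→City: bottleneck 2, flow now 2.
Augment Plant→Sub1→Bus3→City: bottleneck 2, flow now 4.
No augmenting path remains; maximum flow = 4.
By max-flow min-cut, the minimum cut capacity equals the max flow.
In the residual graph, reachable from Plant: {Plant, Sub1, Sub2}.
Min-cut edges: Sub1→Bus3 (2), Sub2→City (2); capacity 2 + 2 = 4.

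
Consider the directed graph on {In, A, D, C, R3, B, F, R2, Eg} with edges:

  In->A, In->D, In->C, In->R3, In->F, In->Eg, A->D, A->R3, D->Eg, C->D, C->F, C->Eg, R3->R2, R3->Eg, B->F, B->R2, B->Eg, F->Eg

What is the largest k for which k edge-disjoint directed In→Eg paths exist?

Assign every edge capacity 1; by Menger, the answer equals the max flow.
Path In→Eg (+1); total 1.
Path In→D→Eg (+1); total 2.
Path In→C→Eg (+1); total 3.
Path In→R3→Eg (+1); total 4.
Path In→F→Eg (+1); total 5.
No residual In→Eg path; max flow = 5.
Certifying cut of size 5: {D→Eg, In→C, In→Eg, In→F, R3→Eg}.

5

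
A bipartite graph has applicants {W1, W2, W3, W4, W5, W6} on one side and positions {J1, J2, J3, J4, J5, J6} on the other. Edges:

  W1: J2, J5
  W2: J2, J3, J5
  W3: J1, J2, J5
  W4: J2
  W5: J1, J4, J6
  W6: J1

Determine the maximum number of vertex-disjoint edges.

Unit-capacity flow: source→left, listed edges, right→sink; max matching = max flow.
Augmenting path W1→J2 (+1); matched 1.
Augmenting path W2→J3 (+1); matched 2.
Augmenting path W3→J1 (+1); matched 3.
Augmenting path W5→J4 (+1); matched 4.
Augmenting path W4→J2→W1→J5 (+1); matched 5.
No augmenting path remains; maximum matching = 5.
König certificate: {W2, W5, J1, J2, J5} is a vertex cover of size 5 (every listed pair touches it), so no matching can be larger.

5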